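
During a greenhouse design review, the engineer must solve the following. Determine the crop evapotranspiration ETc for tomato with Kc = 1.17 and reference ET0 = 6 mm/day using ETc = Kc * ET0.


ETc = Kc * ET0
    = 1.17 * 6
    = 7.02 mm/day


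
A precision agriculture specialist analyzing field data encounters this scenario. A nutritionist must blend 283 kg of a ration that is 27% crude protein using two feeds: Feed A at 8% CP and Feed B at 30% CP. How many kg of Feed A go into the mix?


parts_A = CP_b - target = 30 - 27 = 3
parts_B = target - CP_a = 27 - 8 = 19
total_parts = 3 + 19 = 22
Feed A = 283 * 3 / 22 = 38.59 kg
Feed B = 283 * 19 / 22 = 244.41 kg

38.59 kg


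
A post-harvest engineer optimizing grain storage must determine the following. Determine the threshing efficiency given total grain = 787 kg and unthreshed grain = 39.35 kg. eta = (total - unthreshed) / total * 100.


eta = (total - unthreshed) / total * 100
    = (787 - 39.35) / 787 * 100
    = 747.65 / 787 * 100
    = 95%


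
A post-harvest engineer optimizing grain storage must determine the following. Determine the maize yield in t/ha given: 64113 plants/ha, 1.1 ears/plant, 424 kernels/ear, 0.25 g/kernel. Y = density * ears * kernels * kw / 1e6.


Y = density * ears * kernels * kw
  = 64113 * 1.1 * 424 * 0.25 g/ha
  = 7475575.80 g/ha
  = 7475.58 kg/ha = 7.48 t/ha


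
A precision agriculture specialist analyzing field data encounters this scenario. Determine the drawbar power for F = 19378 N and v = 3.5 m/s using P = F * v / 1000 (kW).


P = F * v / 1000
  = 19378 * 3.5 / 1000
  = 67823 / 1000
  = 67.82 kW


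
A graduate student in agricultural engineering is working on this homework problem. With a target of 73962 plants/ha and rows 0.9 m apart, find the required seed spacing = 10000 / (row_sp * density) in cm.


spacing = 10000 / (row_sp * density)
        = 10000 / (0.9 * 73962)
        = 10000 / 66565.80
        = 0.15023 m = 15.02 cm


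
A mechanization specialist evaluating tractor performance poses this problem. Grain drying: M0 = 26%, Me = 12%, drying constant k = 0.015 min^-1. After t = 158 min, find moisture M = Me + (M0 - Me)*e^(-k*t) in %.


M = Me + (M0 - Me) * e^(-k*t)
  = 12 + (26 - 12) * e^(-0.015*158)
  = 12 + 14 * e^(-2.370)
  = 12 + 14 * 0.09348
  = 12 + 1.3087
  = 13.31%


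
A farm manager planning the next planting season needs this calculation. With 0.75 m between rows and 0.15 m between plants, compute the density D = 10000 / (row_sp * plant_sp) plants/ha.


D = 10000 / (row_sp * plant_sp)
  = 10000 / (0.75 * 0.15)
  = 10000 / 0.1125
  = 88888.89 plants/ha


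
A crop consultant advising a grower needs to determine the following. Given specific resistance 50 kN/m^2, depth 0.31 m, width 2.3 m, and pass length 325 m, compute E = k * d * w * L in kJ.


E = k * d * w * L
  = 50 * 0.31 * 2.3 * 325
  = 11586.25 kJ


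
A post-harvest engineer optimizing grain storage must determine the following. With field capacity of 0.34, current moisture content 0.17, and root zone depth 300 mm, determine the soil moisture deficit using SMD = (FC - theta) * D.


SMD = (FC - theta) * D
    = (0.34 - 0.17) * 300
    = 0.170 * 300
    = 51 mm


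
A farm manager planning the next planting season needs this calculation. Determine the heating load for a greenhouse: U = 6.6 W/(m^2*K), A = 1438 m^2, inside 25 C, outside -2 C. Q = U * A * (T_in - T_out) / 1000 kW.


dT = 25 - (-2) = 27 K
Q = U * A * dT
  = 6.6 * 1438 * 27
  = 256251.60 W = 256.25 kW


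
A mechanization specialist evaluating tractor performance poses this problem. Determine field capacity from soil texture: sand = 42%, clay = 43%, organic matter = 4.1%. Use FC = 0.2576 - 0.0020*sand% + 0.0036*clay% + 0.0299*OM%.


FC = 0.2576 - 0.0020*42 + 0.0036*43 + 0.0299*4.1
   = 0.2576 - 0.0840 + 0.1548 + 0.1226
   = 0.4510


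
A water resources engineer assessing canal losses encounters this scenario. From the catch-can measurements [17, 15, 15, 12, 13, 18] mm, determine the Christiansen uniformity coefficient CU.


xbar = 90 / 6 = 15
sum|xi - xbar| = 10
CU = 100 * (1 - 10 / (6 * 15))
   = 100 * (1 - 0.1111)
   = 88.89%


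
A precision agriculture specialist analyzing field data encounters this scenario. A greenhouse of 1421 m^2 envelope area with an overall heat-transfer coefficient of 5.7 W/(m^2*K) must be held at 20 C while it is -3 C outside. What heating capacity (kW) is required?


dT = 20 - (-3) = 23 K
Q = U * A * dT
  = 5.7 * 1421 * 23
  = 186293.10 W = 186.29 kW


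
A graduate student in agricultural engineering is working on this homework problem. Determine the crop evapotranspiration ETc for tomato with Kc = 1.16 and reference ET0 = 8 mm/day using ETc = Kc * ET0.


ETc = Kc * ET0
    = 1.16 * 8
    = 9.28 mm/day


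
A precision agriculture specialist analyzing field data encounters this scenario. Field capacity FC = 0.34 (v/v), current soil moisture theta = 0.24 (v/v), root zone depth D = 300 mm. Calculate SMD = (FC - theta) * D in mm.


SMD = (FC - theta) * D
    = (0.34 - 0.24) * 300
    = 0.100 * 300
    = 30 mm


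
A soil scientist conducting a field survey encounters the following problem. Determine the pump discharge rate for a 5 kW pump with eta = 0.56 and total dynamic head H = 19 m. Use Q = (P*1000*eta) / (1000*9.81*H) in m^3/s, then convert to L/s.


Q = (P * 1000 * eta) / (rho * g * H)
  = (5 * 1000 * 0.56) / (1000 * 9.81 * 19)
  = 2800 / 186390
  = 0.01502 m^3/s = 15.02 L/s


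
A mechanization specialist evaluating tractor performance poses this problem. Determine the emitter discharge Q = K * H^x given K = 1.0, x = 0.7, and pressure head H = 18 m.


Q = K * H^x
  = 1.0 * 18^0.7
  = 1.0 * 7.5629
  = 7.56 L/h


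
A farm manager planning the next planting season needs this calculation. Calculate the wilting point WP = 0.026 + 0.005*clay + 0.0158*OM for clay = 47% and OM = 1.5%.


WP = 0.026 + 0.005*47 + 0.0158*1.5
   = 0.026 + 0.2350 + 0.0237
   = 0.2847


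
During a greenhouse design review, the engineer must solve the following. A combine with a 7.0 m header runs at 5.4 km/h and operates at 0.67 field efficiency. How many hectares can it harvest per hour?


C = w * v * eta_f / 10
  = 7.0 * 5.4 * 0.67 / 10
  = 25.33 / 10
  = 2.53 ha/h


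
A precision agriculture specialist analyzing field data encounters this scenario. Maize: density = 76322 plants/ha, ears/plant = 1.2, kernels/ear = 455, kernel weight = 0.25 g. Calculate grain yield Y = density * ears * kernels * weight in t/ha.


Y = density * ears * kernels * kw
  = 76322 * 1.2 * 455 * 0.25 g/ha
  = 10417953 g/ha
  = 10417.95 kg/ha = 10.42 t/ha


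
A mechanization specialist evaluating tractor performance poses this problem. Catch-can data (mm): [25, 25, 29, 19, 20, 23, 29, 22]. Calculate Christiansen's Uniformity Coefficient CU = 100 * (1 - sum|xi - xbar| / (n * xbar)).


xbar = 192 / 8 = 24
sum|xi - xbar| = 24
CU = 100 * (1 - 24 / (8 * 24))
   = 100 * (1 - 0.1250)
   = 87.50%


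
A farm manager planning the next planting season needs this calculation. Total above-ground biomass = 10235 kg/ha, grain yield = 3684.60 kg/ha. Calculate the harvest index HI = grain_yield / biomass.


HI = grain_yield / biomass
   = 3684.60 / 10235
   = 0.36


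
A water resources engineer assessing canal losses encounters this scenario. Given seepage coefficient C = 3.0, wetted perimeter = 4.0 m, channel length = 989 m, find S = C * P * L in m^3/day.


S = C * P * L
  = 3.0 * 4.0 * 989
  = 11868 m^3/day


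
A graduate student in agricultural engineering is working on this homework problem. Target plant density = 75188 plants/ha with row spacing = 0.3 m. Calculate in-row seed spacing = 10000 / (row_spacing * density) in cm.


spacing = 10000 / (row_sp * density)
        = 10000 / (0.3 * 75188)
        = 10000 / 22556.40
        = 0.44333 m = 44.33 cm


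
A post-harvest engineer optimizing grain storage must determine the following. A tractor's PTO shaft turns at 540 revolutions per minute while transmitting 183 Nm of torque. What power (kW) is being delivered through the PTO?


P = 2*pi*n*T / 60000
  = 2*pi * 540 * 183 / 60000
  = 620904.37 / 60000
  = 10.35 kW


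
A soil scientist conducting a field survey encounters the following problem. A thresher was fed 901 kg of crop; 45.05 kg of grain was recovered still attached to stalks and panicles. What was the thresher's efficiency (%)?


eta = (total - unthreshed) / total * 100
    = (901 - 45.05) / 901 * 100
    = 855.95 / 901 * 100
    = 95%


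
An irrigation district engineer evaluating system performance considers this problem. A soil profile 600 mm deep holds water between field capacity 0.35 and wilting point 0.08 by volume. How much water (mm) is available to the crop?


AW = (FC - WP) * D
   = (0.35 - 0.08) * 600
   = 0.27 * 600
   = 162 mm


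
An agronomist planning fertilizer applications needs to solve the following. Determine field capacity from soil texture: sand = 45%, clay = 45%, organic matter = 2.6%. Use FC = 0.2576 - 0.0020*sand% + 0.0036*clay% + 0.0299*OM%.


FC = 0.2576 - 0.0020*45 + 0.0036*45 + 0.0299*2.6
   = 0.2576 - 0.0900 + 0.1620 + 0.0777
   = 0.4073


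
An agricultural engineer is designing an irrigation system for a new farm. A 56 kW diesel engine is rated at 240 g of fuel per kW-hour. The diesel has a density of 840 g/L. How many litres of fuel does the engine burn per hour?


FC = P * BSFC / rho_fuel
   = 56 * 240 / 840
   = 13440 / 840
   = 16 L/h


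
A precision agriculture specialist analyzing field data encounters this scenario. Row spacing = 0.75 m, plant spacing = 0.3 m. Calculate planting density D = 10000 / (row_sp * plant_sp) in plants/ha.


D = 10000 / (row_sp * plant_sp)
  = 10000 / (0.75 * 0.3)
  = 10000 / 0.2250
  = 44444.44 plants/ha


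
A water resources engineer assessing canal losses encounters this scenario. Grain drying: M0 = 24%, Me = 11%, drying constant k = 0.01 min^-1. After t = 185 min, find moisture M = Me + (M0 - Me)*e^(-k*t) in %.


M = Me + (M0 - Me) * e^(-k*t)
  = 11 + (24 - 11) * e^(-0.01*185)
  = 11 + 13 * e^(-1.850)
  = 11 + 13 * 0.15724
  = 11 + 2.0441
  = 13.04%


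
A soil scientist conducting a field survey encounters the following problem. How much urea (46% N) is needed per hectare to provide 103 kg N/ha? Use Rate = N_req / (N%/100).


Rate = N_required / (N_content / 100)
     = 103 / (46 / 100)
     = 103 / 0.46
     = 223.91 kg/ha


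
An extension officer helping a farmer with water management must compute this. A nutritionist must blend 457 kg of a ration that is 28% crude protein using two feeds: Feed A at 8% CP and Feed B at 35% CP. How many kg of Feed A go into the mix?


parts_A = CP_b - target = 35 - 28 = 7
parts_B = target - CP_a = 28 - 8 = 20
total_parts = 7 + 20 = 27
Feed A = 457 * 7 / 27 = 118.48 kg
Feed B = 457 * 20 / 27 = 338.52 kg

118.48 kg


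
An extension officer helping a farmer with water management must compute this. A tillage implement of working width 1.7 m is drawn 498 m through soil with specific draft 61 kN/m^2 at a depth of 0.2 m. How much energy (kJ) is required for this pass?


E = k * d * w * L
  = 61 * 0.2 * 1.7 * 498
  = 10328.52 kJ


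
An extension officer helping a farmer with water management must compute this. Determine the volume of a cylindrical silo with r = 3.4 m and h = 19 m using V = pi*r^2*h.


V = pi * r^2 * h
  = pi * 3.4^2 * 19
  = pi * 11.56 * 19
  = 690.02 m^3


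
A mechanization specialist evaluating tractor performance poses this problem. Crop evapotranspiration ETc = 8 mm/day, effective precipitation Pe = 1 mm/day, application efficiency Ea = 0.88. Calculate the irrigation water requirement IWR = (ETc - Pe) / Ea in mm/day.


IWR = (ETc - Pe) / Ea
    = (8 - 1) / 0.88
    = 7 / 0.88
    = 7.95 mm/day


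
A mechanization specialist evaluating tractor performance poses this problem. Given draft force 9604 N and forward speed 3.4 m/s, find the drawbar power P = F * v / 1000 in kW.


P = F * v / 1000
  = 9604 * 3.4 / 1000
  = 32653.60 / 1000
  = 32.65 kW


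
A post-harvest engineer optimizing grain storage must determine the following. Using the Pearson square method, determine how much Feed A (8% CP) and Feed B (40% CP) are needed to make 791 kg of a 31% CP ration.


parts_A = CP_b - target = 40 - 31 = 9
parts_B = target - CP_a = 31 - 8 = 23
total_parts = 9 + 23 = 32
Feed A = 791 * 9 / 32 = 222.47 kg
Feed B = 791 * 23 / 32 = 568.53 kg

222.47 kg


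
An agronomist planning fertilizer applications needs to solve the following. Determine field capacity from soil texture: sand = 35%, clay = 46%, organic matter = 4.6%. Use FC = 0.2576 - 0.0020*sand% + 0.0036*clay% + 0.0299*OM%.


FC = 0.2576 - 0.0020*35 + 0.0036*46 + 0.0299*4.6
   = 0.2576 - 0.0700 + 0.1656 + 0.1375
   = 0.4907


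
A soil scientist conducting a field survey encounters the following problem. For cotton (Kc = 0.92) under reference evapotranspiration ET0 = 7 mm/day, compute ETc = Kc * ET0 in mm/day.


ETc = Kc * ET0
    = 0.92 * 7
    = 6.44 mm/day


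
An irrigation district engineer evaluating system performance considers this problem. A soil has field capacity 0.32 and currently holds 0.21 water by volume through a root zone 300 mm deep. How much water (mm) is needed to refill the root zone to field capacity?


SMD = (FC - theta) * D
    = (0.32 - 0.21) * 300
    = 0.110 * 300
    = 33 mm


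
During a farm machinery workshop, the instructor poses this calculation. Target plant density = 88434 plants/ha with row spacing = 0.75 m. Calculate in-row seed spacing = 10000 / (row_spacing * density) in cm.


spacing = 10000 / (row_sp * density)
        = 10000 / (0.75 * 88434)
        = 10000 / 66325.50
        = 0.15077 m = 15.08 cm


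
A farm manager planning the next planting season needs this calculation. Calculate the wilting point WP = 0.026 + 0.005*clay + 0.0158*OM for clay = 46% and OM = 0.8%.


WP = 0.026 + 0.005*46 + 0.0158*0.8
   = 0.026 + 0.2300 + 0.0126
   = 0.2686


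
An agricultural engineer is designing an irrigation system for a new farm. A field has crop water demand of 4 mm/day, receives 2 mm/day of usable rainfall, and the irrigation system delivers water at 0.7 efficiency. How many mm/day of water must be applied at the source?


IWR = (ETc - Pe) / Ea
    = (4 - 2) / 0.7
    = 2 / 0.7
    = 2.86 mm/day


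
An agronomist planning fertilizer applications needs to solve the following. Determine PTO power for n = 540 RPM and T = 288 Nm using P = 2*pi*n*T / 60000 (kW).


P = 2*pi*n*T / 60000
  = 2*pi * 540 * 288 / 60000
  = 977160.98 / 60000
  = 16.29 kW


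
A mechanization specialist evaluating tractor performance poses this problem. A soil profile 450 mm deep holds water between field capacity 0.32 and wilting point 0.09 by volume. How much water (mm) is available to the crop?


AW = (FC - WP) * D
   = (0.32 - 0.09) * 450
   = 0.23 * 450
   = 103.50 mm


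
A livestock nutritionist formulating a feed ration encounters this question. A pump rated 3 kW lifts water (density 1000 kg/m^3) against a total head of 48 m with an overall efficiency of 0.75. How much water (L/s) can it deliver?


Q = (P * 1000 * eta) / (rho * g * H)
  = (3 * 1000 * 0.75) / (1000 * 9.81 * 48)
  = 2250 / 470880
  = 0.00478 m^3/s = 4.78 L/s


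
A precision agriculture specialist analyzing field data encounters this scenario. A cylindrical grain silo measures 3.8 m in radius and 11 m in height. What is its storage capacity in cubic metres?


V = pi * r^2 * h
  = pi * 3.8^2 * 11
  = pi * 14.44 * 11
  = 499.01 m^3


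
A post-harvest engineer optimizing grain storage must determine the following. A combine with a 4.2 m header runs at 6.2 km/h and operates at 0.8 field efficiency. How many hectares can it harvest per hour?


C = w * v * eta_f / 10
  = 4.2 * 6.2 * 0.8 / 10
  = 20.83 / 10
  = 2.08 ha/h


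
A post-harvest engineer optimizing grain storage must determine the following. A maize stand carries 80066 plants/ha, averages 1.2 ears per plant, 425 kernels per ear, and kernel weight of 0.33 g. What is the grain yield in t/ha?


Y = density * ears * kernels * kw
  = 80066 * 1.2 * 425 * 0.33 g/ha
  = 13475107.80 g/ha
  = 13475.11 kg/ha = 13.48 t/ha


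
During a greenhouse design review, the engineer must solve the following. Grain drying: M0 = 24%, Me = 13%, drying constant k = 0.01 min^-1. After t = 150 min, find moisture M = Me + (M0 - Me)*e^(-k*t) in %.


M = Me + (M0 - Me) * e^(-k*t)
  = 13 + (24 - 13) * e^(-0.01*150)
  = 13 + 11 * e^(-1.500)
  = 13 + 11 * 0.22313
  = 13 + 2.4544
  = 15.45%


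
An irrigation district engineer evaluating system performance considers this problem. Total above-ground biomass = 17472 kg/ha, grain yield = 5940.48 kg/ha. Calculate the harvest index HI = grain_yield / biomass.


HI = grain_yield / biomass
   = 5940.48 / 17472
   = 0.34


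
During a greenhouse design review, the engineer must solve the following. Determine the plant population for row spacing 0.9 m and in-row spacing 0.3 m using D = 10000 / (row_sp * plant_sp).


D = 10000 / (row_sp * plant_sp)
  = 10000 / (0.9 * 0.3)
  = 10000 / 0.2700
  = 37037.04 plants/ha


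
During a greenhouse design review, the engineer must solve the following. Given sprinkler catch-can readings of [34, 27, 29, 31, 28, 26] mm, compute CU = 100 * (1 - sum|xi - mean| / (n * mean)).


xbar = 175 / 6 = 29.167
sum|xi - xbar| = 13.333
CU = 100 * (1 - 13.333 / (6 * 29.167))
   = 100 * (1 - 0.0762)
   = 92.38%


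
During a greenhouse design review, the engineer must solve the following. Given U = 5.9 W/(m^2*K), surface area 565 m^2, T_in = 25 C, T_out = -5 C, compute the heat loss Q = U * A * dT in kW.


dT = 25 - (-5) = 30 K
Q = U * A * dT
  = 5.9 * 565 * 30
  = 100005 W = 100.01 kW


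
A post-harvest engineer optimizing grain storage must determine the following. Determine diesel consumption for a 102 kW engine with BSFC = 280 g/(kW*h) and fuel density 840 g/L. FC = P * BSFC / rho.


FC = P * BSFC / rho_fuel
   = 102 * 280 / 840
   = 28560 / 840
   = 34 L/h


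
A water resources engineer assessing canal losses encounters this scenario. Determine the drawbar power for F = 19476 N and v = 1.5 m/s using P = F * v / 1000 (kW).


P = F * v / 1000
  = 19476 * 1.5 / 1000
  = 29214 / 1000
  = 29.21 kW


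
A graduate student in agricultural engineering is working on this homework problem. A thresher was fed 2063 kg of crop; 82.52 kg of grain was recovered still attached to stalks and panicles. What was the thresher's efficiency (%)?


eta = (total - unthreshed) / total * 100
    = (2063 - 82.52) / 2063 * 100
    = 1980.48 / 2063 * 100
    = 96%


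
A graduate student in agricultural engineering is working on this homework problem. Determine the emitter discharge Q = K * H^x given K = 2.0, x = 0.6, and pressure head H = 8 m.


Q = K * H^x
  = 2.0 * 8^0.6
  = 2.0 * 3.4822
  = 6.96 L/h


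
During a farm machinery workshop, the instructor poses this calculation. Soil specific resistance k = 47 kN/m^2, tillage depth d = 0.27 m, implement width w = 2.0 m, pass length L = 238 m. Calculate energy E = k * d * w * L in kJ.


E = k * d * w * L
  = 47 * 0.27 * 2.0 * 238
  = 6040.44 kJ


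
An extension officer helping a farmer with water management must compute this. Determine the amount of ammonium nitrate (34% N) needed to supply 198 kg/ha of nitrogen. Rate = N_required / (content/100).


Rate = N_required / (N_content / 100)
     = 198 / (34 / 100)
     = 198 / 0.34
     = 582.35 kg/ha


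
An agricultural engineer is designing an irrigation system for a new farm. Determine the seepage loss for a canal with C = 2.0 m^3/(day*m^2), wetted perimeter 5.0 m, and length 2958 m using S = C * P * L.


S = C * P * L
  = 2.0 * 5.0 * 2958
  = 29580 m^3/day


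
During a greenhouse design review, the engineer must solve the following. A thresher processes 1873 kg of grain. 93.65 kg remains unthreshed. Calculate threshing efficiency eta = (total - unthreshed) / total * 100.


eta = (total - unthreshed) / total * 100
    = (1873 - 93.65) / 1873 * 100
    = 1779.35 / 1873 * 100
    = 95%


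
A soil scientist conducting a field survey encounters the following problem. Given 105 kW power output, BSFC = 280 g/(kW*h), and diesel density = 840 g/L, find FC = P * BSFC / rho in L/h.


FC = P * BSFC / rho_fuel
   = 105 * 280 / 840
   = 29400 / 840
   = 35 L/h


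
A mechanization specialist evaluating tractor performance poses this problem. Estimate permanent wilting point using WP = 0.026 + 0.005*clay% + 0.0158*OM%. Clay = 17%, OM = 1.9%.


WP = 0.026 + 0.005*17 + 0.0158*1.9
   = 0.026 + 0.0850 + 0.0300
   = 0.1410


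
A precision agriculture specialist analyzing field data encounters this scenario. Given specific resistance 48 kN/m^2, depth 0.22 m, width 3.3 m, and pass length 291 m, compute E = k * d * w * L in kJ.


E = k * d * w * L
  = 48 * 0.22 * 3.3 * 291
  = 10140.77 kJ


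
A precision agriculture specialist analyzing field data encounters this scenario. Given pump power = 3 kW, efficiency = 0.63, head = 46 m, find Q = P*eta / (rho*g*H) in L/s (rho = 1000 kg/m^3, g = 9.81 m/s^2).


Q = (P * 1000 * eta) / (rho * g * H)
  = (3 * 1000 * 0.63) / (1000 * 9.81 * 46)
  = 1890 / 451260
  = 0.00419 m^3/s = 4.19 L/s


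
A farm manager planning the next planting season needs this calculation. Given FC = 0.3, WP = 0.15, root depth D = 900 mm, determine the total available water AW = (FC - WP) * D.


AW = (FC - WP) * D
   = (0.3 - 0.15) * 900
   = 0.15 * 900
   = 135 mm


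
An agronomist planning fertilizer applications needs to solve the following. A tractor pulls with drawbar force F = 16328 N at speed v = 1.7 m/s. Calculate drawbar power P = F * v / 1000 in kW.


P = F * v / 1000
  = 16328 * 1.7 / 1000
  = 27757.60 / 1000
  = 27.76 kW


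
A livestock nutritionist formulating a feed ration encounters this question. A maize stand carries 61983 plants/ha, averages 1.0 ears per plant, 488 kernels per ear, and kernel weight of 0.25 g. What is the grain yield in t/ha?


Y = density * ears * kernels * kw
  = 61983 * 1.0 * 488 * 0.25 g/ha
  = 7561926 g/ha
  = 7561.93 kg/ha = 7.56 t/ha


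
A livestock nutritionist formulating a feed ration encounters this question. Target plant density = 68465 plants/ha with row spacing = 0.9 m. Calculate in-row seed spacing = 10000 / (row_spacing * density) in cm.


spacing = 10000 / (row_sp * density)
        = 10000 / (0.9 * 68465)
        = 10000 / 61618.50
        = 0.16229 m = 16.23 cm


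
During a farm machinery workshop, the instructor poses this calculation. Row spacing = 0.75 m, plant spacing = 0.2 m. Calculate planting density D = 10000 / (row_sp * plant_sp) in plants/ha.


D = 10000 / (row_sp * plant_sp)
  = 10000 / (0.75 * 0.2)
  = 10000 / 0.1500
  = 66666.67 plants/ha


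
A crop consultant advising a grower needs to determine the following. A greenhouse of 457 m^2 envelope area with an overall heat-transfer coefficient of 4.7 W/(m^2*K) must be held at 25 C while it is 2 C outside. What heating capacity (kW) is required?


dT = 25 - (2) = 23 K
Q = U * A * dT
  = 4.7 * 457 * 23
  = 49401.70 W = 49.40 kW


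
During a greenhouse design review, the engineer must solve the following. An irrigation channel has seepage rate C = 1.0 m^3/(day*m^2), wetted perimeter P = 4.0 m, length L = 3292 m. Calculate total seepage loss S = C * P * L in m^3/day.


S = C * P * L
  = 1.0 * 4.0 * 3292
  = 13168 m^3/day


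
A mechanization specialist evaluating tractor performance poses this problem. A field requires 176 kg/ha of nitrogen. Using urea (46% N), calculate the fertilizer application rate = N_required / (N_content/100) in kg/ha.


Rate = N_required / (N_content / 100)
     = 176 / (46 / 100)
     = 176 / 0.46
     = 382.61 kg/ha


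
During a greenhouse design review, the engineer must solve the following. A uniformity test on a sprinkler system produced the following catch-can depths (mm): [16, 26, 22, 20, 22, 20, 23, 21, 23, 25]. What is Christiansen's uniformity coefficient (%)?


xbar = 218 / 10 = 21.800
sum|xi - xbar| = 20.400
CU = 100 * (1 - 20.400 / (10 * 21.800))
   = 100 * (1 - 0.0936)
   = 90.64%


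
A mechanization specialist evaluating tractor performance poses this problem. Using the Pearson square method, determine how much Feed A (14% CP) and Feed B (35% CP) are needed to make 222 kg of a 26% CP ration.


parts_A = CP_b - target = 35 - 26 = 9
parts_B = target - CP_a = 26 - 14 = 12
total_parts = 9 + 12 = 21
Feed A = 222 * 9 / 21 = 95.14 kg
Feed B = 222 * 12 / 21 = 126.86 kg

95.14 kg


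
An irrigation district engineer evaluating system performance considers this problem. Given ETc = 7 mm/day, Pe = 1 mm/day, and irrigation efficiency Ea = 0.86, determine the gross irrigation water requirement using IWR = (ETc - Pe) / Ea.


IWR = (ETc - Pe) / Ea
    = (7 - 1) / 0.86
    = 6 / 0.86
    = 6.98 mm/day


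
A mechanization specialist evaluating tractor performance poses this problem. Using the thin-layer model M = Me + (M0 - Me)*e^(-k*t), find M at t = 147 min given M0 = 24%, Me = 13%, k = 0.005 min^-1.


M = Me + (M0 - Me) * e^(-k*t)
  = 13 + (24 - 13) * e^(-0.005*147)
  = 13 + 11 * e^(-0.735)
  = 13 + 11 * 0.47951
  = 13 + 5.2746
  = 18.27%


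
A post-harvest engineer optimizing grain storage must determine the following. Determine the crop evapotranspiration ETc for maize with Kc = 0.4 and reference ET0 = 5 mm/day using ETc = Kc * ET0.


ETc = Kc * ET0
    = 0.4 * 5
    = 2 mm/day


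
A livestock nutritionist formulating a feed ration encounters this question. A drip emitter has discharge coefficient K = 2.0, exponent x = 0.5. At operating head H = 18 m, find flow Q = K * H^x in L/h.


Q = K * H^x
  = 2.0 * 18^0.5
  = 2.0 * 4.2426
  = 8.49 L/h


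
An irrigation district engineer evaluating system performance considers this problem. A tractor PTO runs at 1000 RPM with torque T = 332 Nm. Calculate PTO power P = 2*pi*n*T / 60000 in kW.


P = 2*pi*n*T / 60000
  = 2*pi * 1000 * 332 / 60000
  = 2086017.52 / 60000
  = 34.77 kW


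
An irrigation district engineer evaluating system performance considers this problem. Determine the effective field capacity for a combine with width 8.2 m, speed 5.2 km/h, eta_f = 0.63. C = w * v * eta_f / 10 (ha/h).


C = w * v * eta_f / 10
  = 8.2 * 5.2 * 0.63 / 10
  = 26.86 / 10
  = 2.69 ha/h


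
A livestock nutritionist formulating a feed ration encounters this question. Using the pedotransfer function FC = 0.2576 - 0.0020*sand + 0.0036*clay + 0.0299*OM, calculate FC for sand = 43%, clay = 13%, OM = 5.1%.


FC = 0.2576 - 0.0020*43 + 0.0036*13 + 0.0299*5.1
   = 0.2576 - 0.0860 + 0.0468 + 0.1525
   = 0.3709


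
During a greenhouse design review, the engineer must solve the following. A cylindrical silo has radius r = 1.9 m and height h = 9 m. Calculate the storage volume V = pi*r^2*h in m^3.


V = pi * r^2 * h
  = pi * 1.9^2 * 9
  = pi * 3.61 * 9
  = 102.07 m^3


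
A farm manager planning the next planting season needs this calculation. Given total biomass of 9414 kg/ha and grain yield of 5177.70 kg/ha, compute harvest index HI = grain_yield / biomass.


HI = grain_yield / biomass
   = 5177.70 / 9414
   = 0.55


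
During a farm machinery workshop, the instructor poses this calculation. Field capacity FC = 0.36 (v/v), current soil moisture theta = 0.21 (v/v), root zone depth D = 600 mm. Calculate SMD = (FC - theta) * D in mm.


SMD = (FC - theta) * D
    = (0.36 - 0.21) * 600
    = 0.150 * 600
    = 90 mm


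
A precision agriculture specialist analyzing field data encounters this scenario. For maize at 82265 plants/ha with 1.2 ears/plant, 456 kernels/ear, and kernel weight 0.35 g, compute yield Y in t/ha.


Y = density * ears * kernels * kw
  = 82265 * 1.2 * 456 * 0.35 g/ha
  = 15755392.80 g/ha
  = 15755.39 kg/ha = 15.76 t/ha


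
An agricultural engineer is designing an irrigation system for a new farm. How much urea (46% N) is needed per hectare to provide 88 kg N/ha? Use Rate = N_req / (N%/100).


Rate = N_required / (N_content / 100)
     = 88 / (46 / 100)
     = 88 / 0.46
     = 191.30 kg/ha


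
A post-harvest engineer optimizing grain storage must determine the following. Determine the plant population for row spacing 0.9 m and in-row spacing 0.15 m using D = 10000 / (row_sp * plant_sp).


D = 10000 / (row_sp * plant_sp)
  = 10000 / (0.9 * 0.15)
  = 10000 / 0.1350
  = 74074.07 plants/ha


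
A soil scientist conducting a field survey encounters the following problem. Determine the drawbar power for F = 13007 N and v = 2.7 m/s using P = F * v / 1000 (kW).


P = F * v / 1000
  = 13007 * 2.7 / 1000
  = 35118.90 / 1000
  = 35.12 kW


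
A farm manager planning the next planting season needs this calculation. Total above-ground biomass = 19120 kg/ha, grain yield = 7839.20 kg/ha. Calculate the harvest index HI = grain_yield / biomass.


HI = grain_yield / biomass
   = 7839.20 / 19120
   = 0.41


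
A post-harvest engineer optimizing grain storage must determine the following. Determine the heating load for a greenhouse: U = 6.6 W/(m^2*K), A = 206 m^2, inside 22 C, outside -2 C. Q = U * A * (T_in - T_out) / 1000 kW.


dT = 22 - (-2) = 24 K
Q = U * A * dT
  = 6.6 * 206 * 24
  = 32630.40 W = 32.63 kW


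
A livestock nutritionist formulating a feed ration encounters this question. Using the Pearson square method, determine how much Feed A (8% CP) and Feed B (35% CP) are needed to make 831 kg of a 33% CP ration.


parts_A = CP_b - target = 35 - 33 = 2
parts_B = target - CP_a = 33 - 8 = 25
total_parts = 2 + 25 = 27
Feed A = 831 * 2 / 27 = 61.56 kg
Feed B = 831 * 25 / 27 = 769.44 kg

61.56 kg


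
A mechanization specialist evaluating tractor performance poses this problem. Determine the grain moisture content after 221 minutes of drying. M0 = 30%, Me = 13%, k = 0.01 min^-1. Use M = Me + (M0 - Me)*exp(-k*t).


M = Me + (M0 - Me) * e^(-k*t)
  = 13 + (30 - 13) * e^(-0.01*221)
  = 13 + 17 * e^(-2.210)
  = 13 + 17 * 0.10970
  = 13 + 1.8649
  = 14.86%


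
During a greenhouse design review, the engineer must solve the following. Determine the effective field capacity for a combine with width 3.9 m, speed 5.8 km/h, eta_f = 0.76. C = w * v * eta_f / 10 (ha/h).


C = w * v * eta_f / 10
  = 3.9 * 5.8 * 0.76 / 10
  = 17.19 / 10
  = 1.72 ha/h


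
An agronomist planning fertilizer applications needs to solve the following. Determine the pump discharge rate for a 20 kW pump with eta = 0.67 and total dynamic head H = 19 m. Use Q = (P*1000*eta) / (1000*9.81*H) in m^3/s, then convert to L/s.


Q = (P * 1000 * eta) / (rho * g * H)
  = (20 * 1000 * 0.67) / (1000 * 9.81 * 19)
  = 13400 / 186390
  = 0.07189 m^3/s = 71.89 L/s


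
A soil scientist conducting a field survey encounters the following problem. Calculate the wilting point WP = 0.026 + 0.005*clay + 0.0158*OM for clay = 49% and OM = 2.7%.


WP = 0.026 + 0.005*49 + 0.0158*2.7
   = 0.026 + 0.2450 + 0.0427
   = 0.3137


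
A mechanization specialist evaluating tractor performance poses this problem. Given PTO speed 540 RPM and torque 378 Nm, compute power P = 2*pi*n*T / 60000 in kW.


P = 2*pi*n*T / 60000
  = 2*pi * 540 * 378 / 60000
  = 1282523.78 / 60000
  = 21.38 kW


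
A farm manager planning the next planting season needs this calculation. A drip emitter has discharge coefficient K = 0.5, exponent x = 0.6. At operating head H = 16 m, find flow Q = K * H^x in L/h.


Q = K * H^x
  = 0.5 * 16^0.6
  = 0.5 * 5.2780
  = 2.64 L/h


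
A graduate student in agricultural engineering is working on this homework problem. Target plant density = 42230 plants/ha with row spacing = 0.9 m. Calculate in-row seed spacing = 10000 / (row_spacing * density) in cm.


spacing = 10000 / (row_sp * density)
        = 10000 / (0.9 * 42230)
        = 10000 / 38007
        = 0.26311 m = 26.31 cm


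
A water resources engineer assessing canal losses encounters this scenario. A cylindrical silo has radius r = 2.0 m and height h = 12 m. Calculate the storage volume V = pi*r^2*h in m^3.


V = pi * r^2 * h
  = pi * 2.0^2 * 12
  = pi * 4 * 12
  = 150.80 m^3


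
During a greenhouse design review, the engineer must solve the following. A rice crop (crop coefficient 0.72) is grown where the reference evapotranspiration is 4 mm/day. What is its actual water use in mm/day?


ETc = Kc * ET0
    = 0.72 * 4
    = 2.88 mm/day


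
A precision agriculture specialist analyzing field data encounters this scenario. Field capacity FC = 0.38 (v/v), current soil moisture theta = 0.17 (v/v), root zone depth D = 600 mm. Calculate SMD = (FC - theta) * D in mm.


SMD = (FC - theta) * D
    = (0.38 - 0.17) * 600
    = 0.210 * 600
    = 126 mm


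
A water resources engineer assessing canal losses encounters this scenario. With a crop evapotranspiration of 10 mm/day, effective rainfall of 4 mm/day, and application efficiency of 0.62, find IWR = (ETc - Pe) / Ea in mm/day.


IWR = (ETc - Pe) / Ea
    = (10 - 4) / 0.62
    = 6 / 0.62
    = 9.68 mm/day


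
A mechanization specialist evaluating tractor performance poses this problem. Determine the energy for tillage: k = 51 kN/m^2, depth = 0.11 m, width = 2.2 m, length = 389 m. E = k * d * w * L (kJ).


E = k * d * w * L
  = 51 * 0.11 * 2.2 * 389
  = 4801.04 kJ


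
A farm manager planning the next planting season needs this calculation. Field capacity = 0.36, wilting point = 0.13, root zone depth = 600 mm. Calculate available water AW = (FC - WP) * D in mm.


AW = (FC - WP) * D
   = (0.36 - 0.13) * 600
   = 0.23 * 600
   = 138 mm


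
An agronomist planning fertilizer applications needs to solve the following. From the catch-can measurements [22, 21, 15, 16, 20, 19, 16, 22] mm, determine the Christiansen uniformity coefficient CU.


xbar = 151 / 8 = 18.875
sum|xi - xbar| = 19.250
CU = 100 * (1 - 19.250 / (8 * 18.875))
   = 100 * (1 - 0.1275)
   = 87.25%


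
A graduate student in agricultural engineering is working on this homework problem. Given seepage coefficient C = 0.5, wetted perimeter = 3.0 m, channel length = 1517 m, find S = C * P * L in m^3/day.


S = C * P * L
  = 0.5 * 3.0 * 1517
  = 2275.50 m^3/day


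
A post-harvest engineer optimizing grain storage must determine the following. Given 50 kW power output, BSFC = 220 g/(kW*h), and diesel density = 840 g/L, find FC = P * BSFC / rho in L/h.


FC = P * BSFC / rho_fuel
   = 50 * 220 / 840
   = 11000 / 840
   = 13.10 L/h


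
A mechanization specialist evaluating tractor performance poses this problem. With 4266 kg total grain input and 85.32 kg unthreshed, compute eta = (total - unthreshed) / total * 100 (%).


eta = (total - unthreshed) / total * 100
    = (4266 - 85.32) / 4266 * 100
    = 4180.68 / 4266 * 100
    = 98%


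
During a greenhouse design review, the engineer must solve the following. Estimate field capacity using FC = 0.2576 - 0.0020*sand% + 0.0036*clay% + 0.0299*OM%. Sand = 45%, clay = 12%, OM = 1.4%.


FC = 0.2576 - 0.0020*45 + 0.0036*12 + 0.0299*1.4
   = 0.2576 - 0.0900 + 0.0432 + 0.0419
   = 0.2527


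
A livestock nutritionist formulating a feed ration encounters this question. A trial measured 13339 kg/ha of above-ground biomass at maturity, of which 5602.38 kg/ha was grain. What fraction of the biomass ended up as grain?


HI = grain_yield / biomass
   = 5602.38 / 13339
   = 0.42


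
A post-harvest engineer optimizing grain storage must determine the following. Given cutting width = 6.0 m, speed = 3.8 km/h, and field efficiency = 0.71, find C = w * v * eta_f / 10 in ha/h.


C = w * v * eta_f / 10
  = 6.0 * 3.8 * 0.71 / 10
  = 16.19 / 10
  = 1.62 ha/h


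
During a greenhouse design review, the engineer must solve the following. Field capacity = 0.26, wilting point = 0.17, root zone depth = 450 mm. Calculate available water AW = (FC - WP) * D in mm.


AW = (FC - WP) * D
   = (0.26 - 0.17) * 450
   = 0.09 * 450
   = 40.50 mm


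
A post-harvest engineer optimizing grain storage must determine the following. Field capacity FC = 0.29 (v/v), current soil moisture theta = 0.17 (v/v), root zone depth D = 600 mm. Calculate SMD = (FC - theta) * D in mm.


SMD = (FC - theta) * D
    = (0.29 - 0.17) * 600
    = 0.120 * 600
    = 72 mm


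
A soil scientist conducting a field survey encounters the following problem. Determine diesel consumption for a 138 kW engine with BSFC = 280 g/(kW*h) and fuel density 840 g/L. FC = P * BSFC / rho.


FC = P * BSFC / rho_fuel
   = 138 * 280 / 840
   = 38640 / 840
   = 46 L/h


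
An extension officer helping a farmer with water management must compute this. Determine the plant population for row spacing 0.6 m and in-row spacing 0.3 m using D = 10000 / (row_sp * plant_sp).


D = 10000 / (row_sp * plant_sp)
  = 10000 / (0.6 * 0.3)
  = 10000 / 0.1800
  = 55555.56 plants/ha


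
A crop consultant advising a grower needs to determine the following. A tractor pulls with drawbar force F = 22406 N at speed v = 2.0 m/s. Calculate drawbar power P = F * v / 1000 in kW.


P = F * v / 1000
  = 22406 * 2.0 / 1000
  = 44812 / 1000
  = 44.81 kW


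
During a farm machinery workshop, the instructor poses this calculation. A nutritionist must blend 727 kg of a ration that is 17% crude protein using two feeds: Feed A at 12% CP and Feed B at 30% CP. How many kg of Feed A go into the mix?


parts_A = CP_b - target = 30 - 17 = 13
parts_B = target - CP_a = 17 - 12 = 5
total_parts = 13 + 5 = 18
Feed A = 727 * 13 / 18 = 525.06 kg
Feed B = 727 * 5 / 18 = 201.94 kg

525.06 kg


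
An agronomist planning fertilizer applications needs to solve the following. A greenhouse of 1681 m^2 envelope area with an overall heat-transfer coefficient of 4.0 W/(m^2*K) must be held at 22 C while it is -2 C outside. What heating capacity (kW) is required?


dT = 22 - (-2) = 24 K
Q = U * A * dT
  = 4.0 * 1681 * 24
  = 161376 W = 161.38 kW


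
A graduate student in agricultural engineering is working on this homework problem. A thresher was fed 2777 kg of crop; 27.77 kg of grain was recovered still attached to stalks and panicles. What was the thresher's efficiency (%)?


eta = (total - unthreshed) / total * 100
    = (2777 - 27.77) / 2777 * 100
    = 2749.23 / 2777 * 100
    = 99%


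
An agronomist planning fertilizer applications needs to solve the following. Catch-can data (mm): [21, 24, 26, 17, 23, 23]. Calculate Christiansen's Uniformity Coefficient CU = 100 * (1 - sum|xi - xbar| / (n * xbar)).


xbar = 134 / 6 = 22.333
sum|xi - xbar| = 13.333
CU = 100 * (1 - 13.333 / (6 * 22.333))
   = 100 * (1 - 0.0995)
   = 90.05%


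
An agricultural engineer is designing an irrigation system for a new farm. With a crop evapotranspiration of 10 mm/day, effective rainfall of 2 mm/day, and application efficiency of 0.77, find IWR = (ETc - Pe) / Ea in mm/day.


IWR = (ETc - Pe) / Ea
    = (10 - 2) / 0.77
    = 8 / 0.77
    = 10.39 mm/day


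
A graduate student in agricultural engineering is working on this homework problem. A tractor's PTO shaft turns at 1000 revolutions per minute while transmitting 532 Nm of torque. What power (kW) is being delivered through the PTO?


P = 2*pi*n*T / 60000
  = 2*pi * 1000 * 532 / 60000
  = 3342654.58 / 60000
  = 55.71 kW


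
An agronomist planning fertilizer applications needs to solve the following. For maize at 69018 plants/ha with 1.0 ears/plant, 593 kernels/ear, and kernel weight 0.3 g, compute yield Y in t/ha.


Y = density * ears * kernels * kw
  = 69018 * 1.0 * 593 * 0.3 g/ha
  = 12278302.20 g/ha
  = 12278.30 kg/ha = 12.28 t/ha


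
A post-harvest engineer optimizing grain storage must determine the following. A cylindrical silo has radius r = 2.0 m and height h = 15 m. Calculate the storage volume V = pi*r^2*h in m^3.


V = pi * r^2 * h
  = pi * 2.0^2 * 15
  = pi * 4 * 15
  = 188.50 m^3
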